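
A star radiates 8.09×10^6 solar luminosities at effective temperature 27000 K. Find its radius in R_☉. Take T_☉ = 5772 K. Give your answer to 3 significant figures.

R/R_☉ = √(L/L_☉) / (T/T_☉)² = √(8.09×10^6) / (4.678)²
       = 2844 / 21.88 = 130.0.

130 R_☉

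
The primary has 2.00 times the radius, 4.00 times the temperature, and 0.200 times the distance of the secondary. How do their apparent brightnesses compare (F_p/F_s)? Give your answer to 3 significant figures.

2.56×10^4

L_p/L_s = (R_p/R_s)²(T_p/T_s)⁴ = (2.00)² × (4.00)⁴ = 1024.
F_p/F_s = (L_p/L_s)/(d_p/d_s)² = 1024 / (0.200)² = 2.560×10^4.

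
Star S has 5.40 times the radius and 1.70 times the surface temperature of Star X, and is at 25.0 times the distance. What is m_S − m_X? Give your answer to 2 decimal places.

L_S/L_X = (5.40)²(1.70)⁴ = 243.5.
F_S/F_X = (L_S/L_X)/(d_S/d_X)² = 243.5/625.0 = 0.3897.
m_S − m_X = −2.5 log₁₀(0.3897) = 1.02.

1.02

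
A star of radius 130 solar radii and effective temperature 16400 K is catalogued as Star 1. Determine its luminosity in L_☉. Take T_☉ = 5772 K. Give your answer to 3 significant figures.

L/L_☉ = (R/R_☉)² (T/T_☉)⁴ = (130)² × (16400/5772)⁴
       = 1.690×10^4 × (2.841)⁴ = 1.690×10^4 × 65.17 = 1.101×10^6.

1.10×10^6 L_☉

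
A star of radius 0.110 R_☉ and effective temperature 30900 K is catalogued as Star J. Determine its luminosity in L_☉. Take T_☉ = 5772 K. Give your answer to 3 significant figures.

9.94 L_☉

L/L_☉ = (R/R_☉)² (T/T_☉)⁴ = (0.110)² × (30900/5772)⁴
       = 0.01210 × (5.353)⁴ = 0.01210 × 821.4 = 9.938.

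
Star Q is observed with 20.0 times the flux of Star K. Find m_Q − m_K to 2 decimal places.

-3.25

m_Q − m_K = −2.5 log₁₀(F_Q/F_K) = −2.5 log₁₀(20.0) = −2.5 × (1.301) = -3.253.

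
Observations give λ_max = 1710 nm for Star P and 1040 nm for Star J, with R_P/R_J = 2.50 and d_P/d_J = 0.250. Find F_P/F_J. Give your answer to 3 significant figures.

13.7

Wien's law: T_P/T_J = λ_J/λ_P = 1040/1710 = 0.6082.
L_P/L_J = (R_P/R_J)²(T_P/T_J)⁴ = (2.50)²(0.6082)⁴ = 0.8551.
F_P/F_J = (L_P/L_J)/(d_P/d_J)² = 0.8551/(0.250)² = 13.68.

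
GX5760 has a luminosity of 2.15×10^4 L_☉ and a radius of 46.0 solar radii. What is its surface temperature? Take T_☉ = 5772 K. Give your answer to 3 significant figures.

1.03×10^4 K

T/T_☉ = (L/L_☉)^(1/4) / (R/R_☉)^(1/2)
T = 5772 × (2.15×10^4)^(1/4) / √(46.0) = 5772 × 12.11 / 6.782 = 1.031×10^4 K.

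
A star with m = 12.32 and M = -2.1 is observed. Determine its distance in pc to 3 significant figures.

7.66×10^3 pc

m − M = 5 log₁₀(d/10 pc)
12.32 − (-2.1) = 14.42 = 5 log₁₀(d/10)
d = 10 × 10^(14.42/5) = 10 × 10^2.884 = 7656 pc.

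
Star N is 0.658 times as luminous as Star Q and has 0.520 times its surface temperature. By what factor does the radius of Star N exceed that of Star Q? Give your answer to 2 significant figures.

3.0

L ∝ R²T⁴ gives R ∝ √L / T², so
R_N/R_Q = √(0.658) / (0.520)² = 0.8112 / 0.2704 = 3.000.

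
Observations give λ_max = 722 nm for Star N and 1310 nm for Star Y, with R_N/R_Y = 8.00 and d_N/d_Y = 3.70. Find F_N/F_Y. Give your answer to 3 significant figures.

Wien's law: T_N/T_Y = λ_Y/λ_N = 1310/722 = 1.814.
L_N/L_Y = (R_N/R_Y)²(T_N/T_Y)⁴ = (8.00)²(1.814)⁴ = 693.6.
F_N/F_Y = (L_N/L_Y)/(d_N/d_Y)² = 693.6/(3.70)² = 50.67.

50.7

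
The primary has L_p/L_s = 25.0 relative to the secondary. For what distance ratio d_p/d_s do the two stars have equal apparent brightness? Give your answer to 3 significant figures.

Equal flux requires L_p/d_p² = L_s/d_s², so d_p/d_s = √(L_p/L_s)
= √(25.0) = 5.000.

5.00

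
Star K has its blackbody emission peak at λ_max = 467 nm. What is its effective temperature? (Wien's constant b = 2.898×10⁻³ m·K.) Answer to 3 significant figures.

T = b/λ_max = 2.898×10⁻³ / (467×10⁻⁹) = 6206 K.

6.21×10^3 K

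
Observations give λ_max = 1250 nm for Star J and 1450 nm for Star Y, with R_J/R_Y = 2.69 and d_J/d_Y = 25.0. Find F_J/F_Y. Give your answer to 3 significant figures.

Wien's law: T_J/T_Y = λ_Y/λ_J = 1450/1250 = 1.160.
L_J/L_Y = (R_J/R_Y)²(T_J/T_Y)⁴ = (2.69)²(1.160)⁴ = 13.10.
F_J/F_Y = (L_J/L_Y)/(d_J/d_Y)² = 13.10/(25.0)² = 0.02096.

0.0210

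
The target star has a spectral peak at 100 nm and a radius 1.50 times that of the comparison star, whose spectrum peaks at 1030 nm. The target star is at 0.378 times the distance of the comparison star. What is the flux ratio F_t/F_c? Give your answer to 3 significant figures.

Wien's law: T_t/T_c = λ_c/λ_t = 1030/100 = 10.30.
L_t/L_c = (R_t/R_c)²(T_t/T_c)⁴ = (1.50)²(10.30)⁴ = 2.532×10^4.
F_t/F_c = (L_t/L_c)/(d_t/d_c)² = 2.532×10^4/(0.378)² = 1.772×10^5.

1.77×10^5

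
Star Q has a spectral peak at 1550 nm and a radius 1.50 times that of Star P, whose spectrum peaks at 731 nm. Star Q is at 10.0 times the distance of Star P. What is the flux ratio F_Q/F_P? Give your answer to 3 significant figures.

Wien's law: T_Q/T_P = λ_P/λ_Q = 731/1550 = 0.4716.
L_Q/L_P = (R_Q/R_P)²(T_Q/T_P)⁴ = (1.50)²(0.4716)⁴ = 0.1113.
F_Q/F_P = (L_Q/L_P)/(d_Q/d_P)² = 0.1113/(10.0)² = 0.001113.

0.00111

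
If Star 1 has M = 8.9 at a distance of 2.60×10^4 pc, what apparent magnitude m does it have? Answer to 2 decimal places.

25.97

m = M + 5 log₁₀(d/10 pc) = 8.9 + 5 log₁₀(2.60×10^4/10)
  = 8.9 + 5 × 3.415 = 8.9 + 17.07 = 25.97.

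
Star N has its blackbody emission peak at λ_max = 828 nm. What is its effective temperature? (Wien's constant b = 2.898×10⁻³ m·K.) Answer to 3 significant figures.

3.50×10^3 K

T = b/λ_max = 2.898×10⁻³ / (828×10⁻⁹) = 3500 K.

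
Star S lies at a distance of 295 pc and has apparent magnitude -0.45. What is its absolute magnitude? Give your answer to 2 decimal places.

-7.80

M = m − 5 log₁₀(d/10 pc) = -0.45 − 5 log₁₀(295/10)
  = -0.45 − 5 × 1.470 = -0.45 − 7.35 = -7.80.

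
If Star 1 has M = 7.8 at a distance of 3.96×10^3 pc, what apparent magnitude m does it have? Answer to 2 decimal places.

20.79

m = M + 5 log₁₀(d/10 pc) = 7.8 + 5 log₁₀(3.96×10^3/10)
  = 7.8 + 5 × 2.598 = 7.8 + 12.99 = 20.79.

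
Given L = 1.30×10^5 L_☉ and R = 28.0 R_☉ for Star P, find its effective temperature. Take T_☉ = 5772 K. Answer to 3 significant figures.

T/T_☉ = (L/L_☉)^(1/4) / (R/R_☉)^(1/2)
T = 5772 × (1.30×10^5)^(1/4) / √(28.0) = 5772 × 18.99 / 5.292 = 2.071×10^4 K.

2.07×10^4 K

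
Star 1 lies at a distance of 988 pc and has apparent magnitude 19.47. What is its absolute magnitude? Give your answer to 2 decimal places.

9.50

M = m − 5 log₁₀(d/10 pc) = 19.47 − 5 log₁₀(988/10)
  = 19.47 − 5 × 1.995 = 19.47 − 9.97 = 9.50.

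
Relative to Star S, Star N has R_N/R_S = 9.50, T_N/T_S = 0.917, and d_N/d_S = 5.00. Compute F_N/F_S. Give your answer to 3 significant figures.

L_N/L_S = (R_N/R_S)²(T_N/T_S)⁴ = (9.50)² × (0.917)⁴ = 63.82.
F_N/F_S = (L_N/L_S)/(d_N/d_S)² = 63.82 / (5.00)² = 2.553.

2.55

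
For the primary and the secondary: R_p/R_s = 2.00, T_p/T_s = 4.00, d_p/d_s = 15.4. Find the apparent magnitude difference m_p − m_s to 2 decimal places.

L_p/L_s = (2.00)²(4.00)⁴ = 1024.
F_p/F_s = (L_p/L_s)/(d_p/d_s)² = 1024/237.2 = 4.318.
m_p − m_s = −2.5 log₁₀(4.318) = -1.59.

-1.59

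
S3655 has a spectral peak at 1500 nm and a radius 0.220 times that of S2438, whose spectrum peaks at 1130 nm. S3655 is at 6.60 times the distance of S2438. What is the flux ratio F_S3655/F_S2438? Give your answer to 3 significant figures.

Wien's law: T_S3655/T_S2438 = λ_S2438/λ_S3655 = 1130/1500 = 0.7533.
L_S3655/L_S2438 = (R_S3655/R_S2438)²(T_S3655/T_S2438)⁴ = (0.220)²(0.7533)⁴ = 0.01559.
F_S3655/F_S2438 = (L_S3655/L_S2438)/(d_S3655/d_S2438)² = 0.01559/(6.60)² = 3.579×10^-4.

3.58×10^-4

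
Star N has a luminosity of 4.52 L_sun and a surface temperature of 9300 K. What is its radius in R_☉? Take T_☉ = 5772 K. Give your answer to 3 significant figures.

R/R_☉ = √(L/L_☉) / (T/T_☉)² = √(4.52) / (1.611)²
       = 2.126 / 2.596 = 0.8189.

0.819 R_☉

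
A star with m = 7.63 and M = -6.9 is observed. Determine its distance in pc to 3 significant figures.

m − M = 5 log₁₀(d/10 pc)
7.63 − (-6.9) = 14.53 = 5 log₁₀(d/10)
d = 10 × 10^(14.53/5) = 10 × 10^2.906 = 8054 pc.

8.05×10^3 pc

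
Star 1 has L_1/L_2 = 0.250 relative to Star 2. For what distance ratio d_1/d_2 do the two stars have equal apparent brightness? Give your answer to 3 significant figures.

0.500

Equal flux requires L_1/d_1² = L_2/d_2², so d_1/d_2 = √(L_1/L_2)
= √(0.250) = 0.5000.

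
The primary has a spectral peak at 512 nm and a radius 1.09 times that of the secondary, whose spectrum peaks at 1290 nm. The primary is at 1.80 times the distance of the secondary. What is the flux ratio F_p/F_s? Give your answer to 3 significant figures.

Wien's law: T_p/T_s = λ_s/λ_p = 1290/512 = 2.520.
L_p/L_s = (R_p/R_s)²(T_p/T_s)⁴ = (1.09)²(2.520)⁴ = 47.88.
F_p/F_s = (L_p/L_s)/(d_p/d_s)² = 47.88/(1.80)² = 14.78.

14.8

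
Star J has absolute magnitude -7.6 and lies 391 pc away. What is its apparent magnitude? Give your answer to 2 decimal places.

m = M + 5 log₁₀(d/10 pc) = -7.6 + 5 log₁₀(391/10)
  = -7.6 + 5 × 1.592 = -7.6 + 7.96 = 0.36.

0.36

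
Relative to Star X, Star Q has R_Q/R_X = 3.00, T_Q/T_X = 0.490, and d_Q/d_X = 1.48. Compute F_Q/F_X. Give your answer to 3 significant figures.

0.237

L_Q/L_X = (R_Q/R_X)²(T_Q/T_X)⁴ = (3.00)² × (0.490)⁴ = 0.5188.
F_Q/F_X = (L_Q/L_X)/(d_Q/d_X)² = 0.5188 / (1.48)² = 0.2369.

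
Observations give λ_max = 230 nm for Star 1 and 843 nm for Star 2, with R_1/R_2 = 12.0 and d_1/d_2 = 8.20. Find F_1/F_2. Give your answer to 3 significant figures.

Wien's law: T_1/T_2 = λ_2/λ_1 = 843/230 = 3.665.
L_1/L_2 = (R_1/R_2)²(T_1/T_2)⁴ = (12.0)²(3.665)⁴ = 2.599×10^4.
F_1/F_2 = (L_1/L_2)/(d_1/d_2)² = 2.599×10^4/(8.20)² = 386.5.

386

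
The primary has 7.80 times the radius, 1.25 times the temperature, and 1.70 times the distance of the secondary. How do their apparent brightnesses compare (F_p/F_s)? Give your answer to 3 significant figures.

51.4

L_p/L_s = (R_p/R_s)²(T_p/T_s)⁴ = (7.80)² × (1.25)⁴ = 148.5.
F_p/F_s = (L_p/L_s)/(d_p/d_s)² = 148.5 / (1.70)² = 51.40.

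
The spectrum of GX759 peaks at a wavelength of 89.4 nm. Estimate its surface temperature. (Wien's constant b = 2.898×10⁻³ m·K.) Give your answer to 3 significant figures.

T = b/λ_max = 2.898×10⁻³ / (89.4×10⁻⁹) = 3.242×10^4 K.

3.24×10^4 K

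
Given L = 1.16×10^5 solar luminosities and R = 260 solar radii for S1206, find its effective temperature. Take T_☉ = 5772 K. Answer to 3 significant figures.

T/T_☉ = (L/L_☉)^(1/4) / (R/R_☉)^(1/2)
T = 5772 × (1.16×10^5)^(1/4) / √(260) = 5772 × 18.46 / 16.12 = 6606 K.

6.61×10^3 K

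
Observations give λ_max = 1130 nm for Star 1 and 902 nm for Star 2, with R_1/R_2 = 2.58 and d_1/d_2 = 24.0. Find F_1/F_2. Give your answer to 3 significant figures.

0.00469

Wien's law: T_1/T_2 = λ_2/λ_1 = 902/1130 = 0.7982.
L_1/L_2 = (R_1/R_2)²(T_1/T_2)⁴ = (2.58)²(0.7982)⁴ = 2.702.
F_1/F_2 = (L_1/L_2)/(d_1/d_2)² = 2.702/(24.0)² = 0.004692.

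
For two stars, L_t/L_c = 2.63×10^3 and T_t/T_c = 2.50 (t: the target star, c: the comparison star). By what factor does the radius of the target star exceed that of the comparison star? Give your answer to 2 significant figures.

8.2

L ∝ R²T⁴ gives R ∝ √L / T², so
R_t/R_c = √(2.63×10^3) / (2.50)² = 51.28 / 6.250 = 8.205.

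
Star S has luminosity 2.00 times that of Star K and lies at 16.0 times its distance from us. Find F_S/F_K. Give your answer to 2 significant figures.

0.0078

F = L/(4πd²), so F_S/F_K = (L_S/L_K) / (d_S/d_K)²
= 2.00 / (16.0)² = 2.00 / 256.0 = 0.007812.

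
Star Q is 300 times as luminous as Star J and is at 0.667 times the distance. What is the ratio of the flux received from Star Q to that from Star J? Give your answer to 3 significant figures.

674

F = L/(4πd²), so F_Q/F_J = (L_Q/L_J) / (d_Q/d_J)²
= 300 / (0.667)² = 300 / 0.4449 = 674.3.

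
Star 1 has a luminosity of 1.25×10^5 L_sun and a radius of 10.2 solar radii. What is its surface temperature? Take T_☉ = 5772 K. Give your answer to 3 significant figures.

3.40×10^4 K

T/T_☉ = (L/L_☉)^(1/4) / (R/R_☉)^(1/2)
T = 5772 × (1.25×10^5)^(1/4) / √(10.2) = 5772 × 18.80 / 3.194 = 3.398×10^4 K.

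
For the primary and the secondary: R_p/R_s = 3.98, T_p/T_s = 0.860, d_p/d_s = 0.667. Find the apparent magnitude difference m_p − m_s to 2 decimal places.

-3.22

L_p/L_s = (3.98)²(0.860)⁴ = 8.665.
F_p/F_s = (L_p/L_s)/(d_p/d_s)² = 8.665/0.4449 = 19.48.
m_p − m_s = −2.5 log₁₀(19.48) = -3.22.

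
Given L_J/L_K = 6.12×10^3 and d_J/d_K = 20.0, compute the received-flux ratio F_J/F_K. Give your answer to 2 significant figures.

F = L/(4πd²), so F_J/F_K = (L_J/L_K) / (d_J/d_K)²
= 6.12×10^3 / (20.0)² = 6.12×10^3 / 400.0 = 15.30.

15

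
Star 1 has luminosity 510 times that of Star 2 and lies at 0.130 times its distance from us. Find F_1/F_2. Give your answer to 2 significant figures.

F = L/(4πd²), so F_1/F_2 = (L_1/L_2) / (d_1/d_2)²
= 510 / (0.130)² = 510 / 0.01690 = 3.018×10^4.

3.0×10^4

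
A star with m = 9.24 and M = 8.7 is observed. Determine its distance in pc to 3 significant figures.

m − M = 5 log₁₀(d/10 pc)
9.24 − (8.7) = 0.54 = 5 log₁₀(d/10)
d = 10 × 10^(0.54/5) = 10 × 10^0.108 = 12.82 pc.

12.8 pc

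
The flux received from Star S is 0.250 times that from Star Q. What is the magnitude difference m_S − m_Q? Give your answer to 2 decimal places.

m_S − m_Q = −2.5 log₁₀(F_S/F_Q) = −2.5 log₁₀(0.250) = −2.5 × (-0.602) = 1.505.

1.51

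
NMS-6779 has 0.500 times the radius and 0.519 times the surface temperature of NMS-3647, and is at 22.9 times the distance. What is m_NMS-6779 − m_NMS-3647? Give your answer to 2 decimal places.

L_NMS-6779/L_NMS-3647 = (0.500)²(0.519)⁴ = 0.01814.
F_NMS-6779/F_NMS-3647 = (L_NMS-6779/L_NMS-3647)/(d_NMS-6779/d_NMS-3647)² = 0.01814/524.4 = 3.459×10^-5.
m_NMS-6779 − m_NMS-3647 = −2.5 log₁₀(3.459×10^-5) = 11.15.

11.15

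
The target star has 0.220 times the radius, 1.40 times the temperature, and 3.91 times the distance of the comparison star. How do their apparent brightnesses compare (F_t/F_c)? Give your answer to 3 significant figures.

0.0122

L_t/L_c = (R_t/R_c)²(T_t/T_c)⁴ = (0.220)² × (1.40)⁴ = 0.1859.
F_t/F_c = (L_t/L_c)/(d_t/d_c)² = 0.1859 / (3.91)² = 0.01216.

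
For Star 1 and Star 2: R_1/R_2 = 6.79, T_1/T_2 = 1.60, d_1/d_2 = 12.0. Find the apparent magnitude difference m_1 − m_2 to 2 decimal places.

L_1/L_2 = (6.79)²(1.60)⁴ = 302.1.
F_1/F_2 = (L_1/L_2)/(d_1/d_2)² = 302.1/144.0 = 2.098.
m_1 − m_2 = −2.5 log₁₀(2.098) = -0.80.

-0.80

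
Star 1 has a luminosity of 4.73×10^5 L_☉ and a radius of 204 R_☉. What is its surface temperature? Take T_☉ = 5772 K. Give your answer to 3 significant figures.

T/T_☉ = (L/L_☉)^(1/4) / (R/R_☉)^(1/2)
T = 5772 × (4.73×10^5)^(1/4) / √(204) = 5772 × 26.22 / 14.28 = 1.060×10^4 K.

1.06×10^4 K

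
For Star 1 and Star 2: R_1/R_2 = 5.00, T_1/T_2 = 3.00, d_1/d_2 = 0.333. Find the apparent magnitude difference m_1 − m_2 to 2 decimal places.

L_1/L_2 = (5.00)²(3.00)⁴ = 2025.
F_1/F_2 = (L_1/L_2)/(d_1/d_2)² = 2025/0.1109 = 1.826×10^4.
m_1 − m_2 = −2.5 log₁₀(1.826×10^4) = -10.65.

-10.65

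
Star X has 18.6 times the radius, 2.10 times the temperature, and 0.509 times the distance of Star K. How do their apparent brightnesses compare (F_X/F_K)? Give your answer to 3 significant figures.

2.60×10^4

L_X/L_K = (R_X/R_K)²(T_X/T_K)⁴ = (18.6)² × (2.10)⁴ = 6728.
F_X/F_K = (L_X/L_K)/(d_X/d_K)² = 6728 / (0.509)² = 2.597×10^4.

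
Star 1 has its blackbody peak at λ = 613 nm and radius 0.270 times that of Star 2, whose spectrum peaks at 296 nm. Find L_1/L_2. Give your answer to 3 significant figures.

0.00396

Wien's law gives T ∝ 1/λ_max, so T_1/T_2 = λ_2/λ_1 = 296/613 = 0.4829.
Then L ∝ R²T⁴ gives L_1/L_2 = (0.270)² × (0.4829)⁴ = 0.07290 × 0.05437 = 0.003963.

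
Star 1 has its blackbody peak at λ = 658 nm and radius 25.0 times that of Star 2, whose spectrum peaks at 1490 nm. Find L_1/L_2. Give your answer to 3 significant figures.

1.64×10^4

Wien's law gives T ∝ 1/λ_max, so T_1/T_2 = λ_2/λ_1 = 1490/658 = 2.264.
Then L ∝ R²T⁴ gives L_1/L_2 = (25.0)² × (2.264)⁴ = 625.0 × 26.29 = 1.643×10^4.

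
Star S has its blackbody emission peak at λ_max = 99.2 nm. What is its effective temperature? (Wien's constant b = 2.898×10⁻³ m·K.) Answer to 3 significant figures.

2.92×10^4 K

T = b/λ_max = 2.898×10⁻³ / (99.2×10⁻⁹) = 2.921×10^4 K.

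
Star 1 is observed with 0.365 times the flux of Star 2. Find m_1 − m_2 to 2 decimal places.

1.09

m_1 − m_2 = −2.5 log₁₀(F_1/F_2) = −2.5 log₁₀(0.365) = −2.5 × (-0.438) = 1.094.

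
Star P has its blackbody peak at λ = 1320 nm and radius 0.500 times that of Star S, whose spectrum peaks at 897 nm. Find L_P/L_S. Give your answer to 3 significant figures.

0.0533

Wien's law gives T ∝ 1/λ_max, so T_P/T_S = λ_S/λ_P = 897/1320 = 0.6795.
Then L ∝ R²T⁴ gives L_P/L_S = (0.500)² × (0.6795)⁴ = 0.2500 × 0.2132 = 0.05331.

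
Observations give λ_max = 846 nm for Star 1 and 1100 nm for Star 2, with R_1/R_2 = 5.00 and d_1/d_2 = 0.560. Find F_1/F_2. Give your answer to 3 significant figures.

228

Wien's law: T_1/T_2 = λ_2/λ_1 = 1100/846 = 1.300.
L_1/L_2 = (R_1/R_2)²(T_1/T_2)⁴ = (5.00)²(1.300)⁴ = 71.45.
F_1/F_2 = (L_1/L_2)/(d_1/d_2)² = 71.45/(0.560)² = 227.9.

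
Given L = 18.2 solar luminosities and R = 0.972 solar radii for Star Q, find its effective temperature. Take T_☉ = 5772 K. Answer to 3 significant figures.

1.21×10^4 K

T/T_☉ = (L/L_☉)^(1/4) / (R/R_☉)^(1/2)
T = 5772 × (18.2)^(1/4) / √(0.972) = 5772 × 2.065 / 0.9859 = 1.209×10^4 K.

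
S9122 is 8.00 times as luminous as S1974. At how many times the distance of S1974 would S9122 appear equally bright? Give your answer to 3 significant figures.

Equal flux requires L_S9122/d_S9122² = L_S1974/d_S1974², so d_S9122/d_S1974 = √(L_S9122/L_S1974)
= √(8.00) = 2.828.

2.83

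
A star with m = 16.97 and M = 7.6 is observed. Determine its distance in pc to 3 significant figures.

m − M = 5 log₁₀(d/10 pc)
16.97 − (7.6) = 9.37 = 5 log₁₀(d/10)
d = 10 × 10^(9.37/5) = 10 × 10^1.874 = 748.2 pc.

748 pc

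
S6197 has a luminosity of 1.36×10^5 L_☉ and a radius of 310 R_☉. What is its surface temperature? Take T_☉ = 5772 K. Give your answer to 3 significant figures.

6.30×10^3 K

T/T_☉ = (L/L_☉)^(1/4) / (R/R_☉)^(1/2)
T = 5772 × (1.36×10^5)^(1/4) / √(310) = 5772 × 19.20 / 17.61 = 6295 K.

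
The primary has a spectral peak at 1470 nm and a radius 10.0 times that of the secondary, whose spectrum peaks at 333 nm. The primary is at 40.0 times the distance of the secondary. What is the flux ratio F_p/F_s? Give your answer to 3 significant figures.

1.65×10^-4

Wien's law: T_p/T_s = λ_s/λ_p = 333/1470 = 0.2265.
L_p/L_s = (R_p/R_s)²(T_p/T_s)⁴ = (10.0)²(0.2265)⁴ = 0.2633.
F_p/F_s = (L_p/L_s)/(d_p/d_s)² = 0.2633/(40.0)² = 1.646×10^-4.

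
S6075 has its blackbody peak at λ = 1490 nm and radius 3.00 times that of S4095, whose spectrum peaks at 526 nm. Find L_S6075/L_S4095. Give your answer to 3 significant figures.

Wien's law gives T ∝ 1/λ_max, so T_S6075/T_S4095 = λ_S4095/λ_S6075 = 526/1490 = 0.3530.
Then L ∝ R²T⁴ gives L_S6075/L_S4095 = (3.00)² × (0.3530)⁴ = 9.000 × 0.01553 = 0.1398.

0.140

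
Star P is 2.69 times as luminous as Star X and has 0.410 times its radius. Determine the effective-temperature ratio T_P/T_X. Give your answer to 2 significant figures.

2.0

L ∝ R²T⁴ gives T ∝ (L/R²)^(1/4), so
T_P/T_X = (2.69 / 0.410²)^(1/4) = (16.00)^(1/4) = 2.000.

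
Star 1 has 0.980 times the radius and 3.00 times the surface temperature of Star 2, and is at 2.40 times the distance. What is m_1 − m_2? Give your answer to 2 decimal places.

L_1/L_2 = (0.980)²(3.00)⁴ = 77.79.
F_1/F_2 = (L_1/L_2)/(d_1/d_2)² = 77.79/5.760 = 13.51.
m_1 − m_2 = −2.5 log₁₀(13.51) = -2.83.

-2.83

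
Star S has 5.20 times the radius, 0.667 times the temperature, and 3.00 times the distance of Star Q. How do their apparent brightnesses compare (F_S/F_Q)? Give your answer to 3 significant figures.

L_S/L_Q = (R_S/R_Q)²(T_S/T_Q)⁴ = (5.20)² × (0.667)⁴ = 5.352.
F_S/F_Q = (L_S/L_Q)/(d_S/d_Q)² = 5.352 / (3.00)² = 0.5947.

0.595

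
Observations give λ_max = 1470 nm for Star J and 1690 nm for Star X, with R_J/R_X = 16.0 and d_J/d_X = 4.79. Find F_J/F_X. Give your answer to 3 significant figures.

19.5

Wien's law: T_J/T_X = λ_X/λ_J = 1690/1470 = 1.150.
L_J/L_X = (R_J/R_X)²(T_J/T_X)⁴ = (16.0)²(1.150)⁴ = 447.2.
F_J/F_X = (L_J/L_X)/(d_J/d_X)² = 447.2/(4.79)² = 19.49.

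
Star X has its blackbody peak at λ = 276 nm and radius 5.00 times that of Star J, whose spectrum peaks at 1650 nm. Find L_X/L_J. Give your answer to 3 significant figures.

Wien's law gives T ∝ 1/λ_max, so T_X/T_J = λ_J/λ_X = 1650/276 = 5.978.
Then L ∝ R²T⁴ gives L_X/L_J = (5.00)² × (5.978)⁴ = 25.00 × 1277 = 3.193×10^4.

3.19×10^4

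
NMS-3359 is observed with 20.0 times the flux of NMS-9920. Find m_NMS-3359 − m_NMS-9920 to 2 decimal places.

-3.25

m_NMS-3359 − m_NMS-9920 = −2.5 log₁₀(F_NMS-3359/F_NMS-9920) = −2.5 log₁₀(20.0) = −2.5 × (1.301) = -3.253.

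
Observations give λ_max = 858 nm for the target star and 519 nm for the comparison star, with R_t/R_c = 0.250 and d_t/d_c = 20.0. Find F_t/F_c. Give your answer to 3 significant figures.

Wien's law: T_t/T_c = λ_c/λ_t = 519/858 = 0.6049.
L_t/L_c = (R_t/R_c)²(T_t/T_c)⁴ = (0.250)²(0.6049)⁴ = 0.008368.
F_t/F_c = (L_t/L_c)/(d_t/d_c)² = 0.008368/(20.0)² = 2.092×10^-5.

2.09×10^-5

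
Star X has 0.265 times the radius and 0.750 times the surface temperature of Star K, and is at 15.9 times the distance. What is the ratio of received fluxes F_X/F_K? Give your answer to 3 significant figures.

L_X/L_K = (R_X/R_K)²(T_X/T_K)⁴ = (0.265)² × (0.750)⁴ = 0.02222.
F_X/F_K = (L_X/L_K)/(d_X/d_K)² = 0.02222 / (15.9)² = 8.789×10^-5.

8.79×10^-5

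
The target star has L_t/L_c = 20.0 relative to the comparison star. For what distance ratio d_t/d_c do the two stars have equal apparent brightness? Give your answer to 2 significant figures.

Equal flux requires L_t/d_t² = L_c/d_c², so d_t/d_c = √(L_t/L_c)
= √(20.0) = 4.472.

4.5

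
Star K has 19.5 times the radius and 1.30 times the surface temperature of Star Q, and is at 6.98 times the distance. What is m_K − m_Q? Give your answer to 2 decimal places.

L_K/L_Q = (19.5)²(1.30)⁴ = 1086.
F_K/F_Q = (L_K/L_Q)/(d_K/d_Q)² = 1086/48.72 = 22.29.
m_K − m_Q = −2.5 log₁₀(22.29) = -3.37.

-3.37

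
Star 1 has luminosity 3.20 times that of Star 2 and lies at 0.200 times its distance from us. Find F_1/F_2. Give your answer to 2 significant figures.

F = L/(4πd²), so F_1/F_2 = (L_1/L_2) / (d_1/d_2)²
= 3.20 / (0.200)² = 3.20 / 0.04000 = 80.00.

80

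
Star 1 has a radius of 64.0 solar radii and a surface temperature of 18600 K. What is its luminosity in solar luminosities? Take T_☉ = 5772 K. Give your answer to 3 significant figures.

4.42×10^5 solar luminosities

L/L_☉ = (R/R_☉)² (T/T_☉)⁴ = (64.0)² × (18600/5772)⁴
       = 4096 × (3.222)⁴ = 4096 × 107.8 = 4.417×10^5.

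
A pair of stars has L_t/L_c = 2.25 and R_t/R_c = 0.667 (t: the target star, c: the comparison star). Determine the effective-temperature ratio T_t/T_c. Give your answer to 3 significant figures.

L ∝ R²T⁴ gives T ∝ (L/R²)^(1/4), so
T_t/T_c = (2.25 / 0.667²)^(1/4) = (5.057)^(1/4) = 1.500.

1.50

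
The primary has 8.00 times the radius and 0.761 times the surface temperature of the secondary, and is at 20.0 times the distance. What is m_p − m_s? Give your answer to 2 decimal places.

L_p/L_s = (8.00)²(0.761)⁴ = 21.46.
F_p/F_s = (L_p/L_s)/(d_p/d_s)² = 21.46/400.0 = 0.05366.
m_p − m_s = −2.5 log₁₀(0.05366) = 3.18.

3.18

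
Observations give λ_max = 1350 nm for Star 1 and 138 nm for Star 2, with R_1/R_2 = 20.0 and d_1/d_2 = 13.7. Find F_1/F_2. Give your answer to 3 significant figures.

Wien's law: T_1/T_2 = λ_2/λ_1 = 138/1350 = 0.1022.
L_1/L_2 = (R_1/R_2)²(T_1/T_2)⁴ = (20.0)²(0.1022)⁴ = 0.04368.
F_1/F_2 = (L_1/L_2)/(d_1/d_2)² = 0.04368/(13.7)² = 2.327×10^-4.

2.33×10^-4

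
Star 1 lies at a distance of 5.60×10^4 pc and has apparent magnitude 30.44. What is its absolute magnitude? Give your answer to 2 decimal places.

11.70

M = m − 5 log₁₀(d/10 pc) = 30.44 − 5 log₁₀(5.60×10^4/10)
  = 30.44 − 5 × 3.748 = 30.44 − 18.74 = 11.70.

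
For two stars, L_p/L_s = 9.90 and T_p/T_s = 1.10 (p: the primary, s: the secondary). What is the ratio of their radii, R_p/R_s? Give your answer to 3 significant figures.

L ∝ R²T⁴ gives R ∝ √L / T², so
R_p/R_s = √(9.90) / (1.10)² = 3.146 / 1.210 = 2.600.

2.60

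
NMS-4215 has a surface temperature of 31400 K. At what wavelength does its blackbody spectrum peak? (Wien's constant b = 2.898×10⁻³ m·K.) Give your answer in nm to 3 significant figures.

λ_max = b/T = 2.898×10⁻³ / 31400 = 9.23×10^-8 m = 92.29 nm.

92.3 nm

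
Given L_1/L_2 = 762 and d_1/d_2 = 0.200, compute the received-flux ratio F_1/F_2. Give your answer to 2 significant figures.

F = L/(4πd²), so F_1/F_2 = (L_1/L_2) / (d_1/d_2)²
= 762 / (0.200)² = 762 / 0.04000 = 1.905×10^4.

1.9×10^4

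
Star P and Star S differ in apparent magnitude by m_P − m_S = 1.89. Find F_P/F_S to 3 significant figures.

F_P/F_S = 10^(−(m_P − m_S)/2.5) = 10^(-1.89/2.5) = 10^-0.756 = 0.1754.

0.175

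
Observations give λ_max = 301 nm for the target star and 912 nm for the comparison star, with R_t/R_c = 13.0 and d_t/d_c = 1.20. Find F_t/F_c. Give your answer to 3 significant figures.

Wien's law: T_t/T_c = λ_c/λ_t = 912/301 = 3.030.
L_t/L_c = (R_t/R_c)²(T_t/T_c)⁴ = (13.0)²(3.030)⁴ = 1.424×10^4.
F_t/F_c = (L_t/L_c)/(d_t/d_c)² = 1.424×10^4/(1.20)² = 9891.

9.89×10^3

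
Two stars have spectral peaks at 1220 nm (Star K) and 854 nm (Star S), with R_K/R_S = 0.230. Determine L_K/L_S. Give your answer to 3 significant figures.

Wien's law gives T ∝ 1/λ_max, so T_K/T_S = λ_S/λ_K = 854/1220 = 0.7000.
Then L ∝ R²T⁴ gives L_K/L_S = (0.230)² × (0.7000)⁴ = 0.05290 × 0.2401 = 0.01270.

0.0127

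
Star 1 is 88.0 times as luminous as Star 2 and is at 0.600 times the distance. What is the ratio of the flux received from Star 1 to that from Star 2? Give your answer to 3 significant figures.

F = L/(4πd²), so F_1/F_2 = (L_1/L_2) / (d_1/d_2)²
= 88.0 / (0.600)² = 88.0 / 0.3600 = 244.4.

244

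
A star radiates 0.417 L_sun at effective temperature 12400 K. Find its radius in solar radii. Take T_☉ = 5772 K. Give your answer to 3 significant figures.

0.140 solar radii

R/R_☉ = √(L/L_☉) / (T/T_☉)² = √(0.417) / (2.148)²
       = 0.6458 / 4.615 = 0.1399.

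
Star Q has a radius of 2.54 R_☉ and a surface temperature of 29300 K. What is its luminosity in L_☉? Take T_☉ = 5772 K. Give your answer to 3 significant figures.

4.28×10^3 L_☉

L/L_☉ = (R/R_☉)² (T/T_☉)⁴ = (2.54)² × (29300/5772)⁴
       = 6.452 × (5.076)⁴ = 6.452 × 664.0 = 4284.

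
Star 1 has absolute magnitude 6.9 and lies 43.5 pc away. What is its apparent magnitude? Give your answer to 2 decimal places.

10.09

m = M + 5 log₁₀(d/10 pc) = 6.9 + 5 log₁₀(43.5/10)
  = 6.9 + 5 × 0.638 = 6.9 + 3.19 = 10.09.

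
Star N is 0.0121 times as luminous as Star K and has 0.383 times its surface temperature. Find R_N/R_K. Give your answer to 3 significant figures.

0.750

L ∝ R²T⁴ gives R ∝ √L / T², so
R_N/R_K = √(0.0121) / (0.383)² = 0.1100 / 0.1467 = 0.7499.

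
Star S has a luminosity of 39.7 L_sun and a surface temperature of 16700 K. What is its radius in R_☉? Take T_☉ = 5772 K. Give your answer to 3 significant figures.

0.753 R_☉

R/R_☉ = √(L/L_☉) / (T/T_☉)² = √(39.7) / (2.893)²
       = 6.301 / 8.371 = 0.7527.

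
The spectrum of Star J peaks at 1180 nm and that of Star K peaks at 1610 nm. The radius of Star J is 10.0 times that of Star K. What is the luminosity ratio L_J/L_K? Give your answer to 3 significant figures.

347

Wien's law gives T ∝ 1/λ_max, so T_J/T_K = λ_K/λ_J = 1610/1180 = 1.364.
Then L ∝ R²T⁴ gives L_J/L_K = (10.0)² × (1.364)⁴ = 100.0 × 3.466 = 346.6.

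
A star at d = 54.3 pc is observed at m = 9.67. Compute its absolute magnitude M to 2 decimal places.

6.00

M = m − 5 log₁₀(d/10 pc) = 9.67 − 5 log₁₀(54.3/10)
  = 9.67 − 5 × 0.735 = 9.67 − 3.67 = 6.00.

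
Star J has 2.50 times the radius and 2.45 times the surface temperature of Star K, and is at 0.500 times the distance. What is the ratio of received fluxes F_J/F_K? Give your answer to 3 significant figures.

901

L_J/L_K = (R_J/R_K)²(T_J/T_K)⁴ = (2.50)² × (2.45)⁴ = 225.2.
F_J/F_K = (L_J/L_K)/(d_J/d_K)² = 225.2 / (0.500)² = 900.8.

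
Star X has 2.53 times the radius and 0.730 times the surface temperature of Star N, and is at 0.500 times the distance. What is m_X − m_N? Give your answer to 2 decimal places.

L_X/L_N = (2.53)²(0.730)⁴ = 1.818.
F_X/F_N = (L_X/L_N)/(d_X/d_N)² = 1.818/0.2500 = 7.271.
m_X − m_N = −2.5 log₁₀(7.271) = -2.15.

-2.15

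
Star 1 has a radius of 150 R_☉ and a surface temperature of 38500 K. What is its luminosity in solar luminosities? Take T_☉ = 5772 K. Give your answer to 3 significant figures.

L/L_☉ = (R/R_☉)² (T/T_☉)⁴ = (150)² × (38500/5772)⁴
       = 2.250×10^4 × (6.670)⁴ = 2.250×10^4 × 1979 = 4.454×10^7.

4.45×10^7 solar luminosities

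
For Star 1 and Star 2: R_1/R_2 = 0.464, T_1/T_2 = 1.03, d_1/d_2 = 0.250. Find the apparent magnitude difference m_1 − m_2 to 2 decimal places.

-1.47

L_1/L_2 = (0.464)²(1.03)⁴ = 0.2423.
F_1/F_2 = (L_1/L_2)/(d_1/d_2)² = 0.2423/0.06250 = 3.877.
m_1 − m_2 = −2.5 log₁₀(3.877) = -1.47.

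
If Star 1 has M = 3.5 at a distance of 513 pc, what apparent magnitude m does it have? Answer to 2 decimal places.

12.05

m = M + 5 log₁₀(d/10 pc) = 3.5 + 5 log₁₀(513/10)
  = 3.5 + 5 × 1.710 = 3.5 + 8.55 = 12.05.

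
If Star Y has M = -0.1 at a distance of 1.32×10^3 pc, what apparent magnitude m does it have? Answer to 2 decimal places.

m = M + 5 log₁₀(d/10 pc) = -0.1 + 5 log₁₀(1.32×10^3/10)
  = -0.1 + 5 × 2.121 = -0.1 + 10.60 = 10.50.

10.50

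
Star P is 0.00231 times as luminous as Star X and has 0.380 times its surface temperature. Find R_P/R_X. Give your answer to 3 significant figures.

L ∝ R²T⁴ gives R ∝ √L / T², so
R_P/R_X = √(0.00231) / (0.380)² = 0.04806 / 0.1444 = 0.3328.

0.333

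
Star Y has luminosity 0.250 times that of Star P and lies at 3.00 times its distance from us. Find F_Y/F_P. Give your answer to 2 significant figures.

F = L/(4πd²), so F_Y/F_P = (L_Y/L_P) / (d_Y/d_P)²
= 0.250 / (3.00)² = 0.250 / 9.000 = 0.02778.

0.028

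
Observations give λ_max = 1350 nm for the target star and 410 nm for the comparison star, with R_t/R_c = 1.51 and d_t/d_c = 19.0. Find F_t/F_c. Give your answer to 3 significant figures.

5.37×10^-5

Wien's law: T_t/T_c = λ_c/λ_t = 410/1350 = 0.3037.
L_t/L_c = (R_t/R_c)²(T_t/T_c)⁴ = (1.51)²(0.3037)⁴ = 0.01940.
F_t/F_c = (L_t/L_c)/(d_t/d_c)² = 0.01940/(19.0)² = 5.373×10^-5.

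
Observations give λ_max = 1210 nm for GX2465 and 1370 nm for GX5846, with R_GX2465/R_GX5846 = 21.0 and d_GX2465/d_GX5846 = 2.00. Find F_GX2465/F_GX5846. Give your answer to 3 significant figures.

181

Wien's law: T_GX2465/T_GX5846 = λ_GX5846/λ_GX2465 = 1370/1210 = 1.132.
L_GX2465/L_GX5846 = (R_GX2465/R_GX5846)²(T_GX2465/T_GX5846)⁴ = (21.0)²(1.132)⁴ = 724.7.
F_GX2465/F_GX5846 = (L_GX2465/L_GX5846)/(d_GX2465/d_GX5846)² = 724.7/(2.00)² = 181.2.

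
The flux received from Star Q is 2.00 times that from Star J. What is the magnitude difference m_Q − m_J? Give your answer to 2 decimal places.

m_Q − m_J = −2.5 log₁₀(F_Q/F_J) = −2.5 log₁₀(2.00) = −2.5 × (0.301) = -0.753.

-0.75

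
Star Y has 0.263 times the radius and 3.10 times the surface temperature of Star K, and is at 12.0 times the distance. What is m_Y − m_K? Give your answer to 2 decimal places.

L_Y/L_K = (0.263)²(3.10)⁴ = 6.388.
F_Y/F_K = (L_Y/L_K)/(d_Y/d_K)² = 6.388/144.0 = 0.04436.
m_Y − m_K = −2.5 log₁₀(0.04436) = 3.38.

3.38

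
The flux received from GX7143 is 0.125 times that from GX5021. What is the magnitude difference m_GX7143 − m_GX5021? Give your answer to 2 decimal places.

2.26

m_GX7143 − m_GX5021 = −2.5 log₁₀(F_GX7143/F_GX5021) = −2.5 log₁₀(0.125) = −2.5 × (-0.903) = 2.258.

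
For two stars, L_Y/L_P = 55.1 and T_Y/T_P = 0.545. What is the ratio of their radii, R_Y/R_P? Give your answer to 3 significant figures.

L ∝ R²T⁴ gives R ∝ √L / T², so
R_Y/R_P = √(55.1) / (0.545)² = 7.423 / 0.2970 = 24.99.

25.0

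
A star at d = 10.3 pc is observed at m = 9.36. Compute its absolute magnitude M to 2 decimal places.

M = m − 5 log₁₀(d/10 pc) = 9.36 − 5 log₁₀(10.3/10)
  = 9.36 − 5 × 0.013 = 9.36 − 0.06 = 9.30.

9.30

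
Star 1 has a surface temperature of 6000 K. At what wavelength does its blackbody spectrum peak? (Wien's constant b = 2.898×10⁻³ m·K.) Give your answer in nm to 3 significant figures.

483 nm

λ_max = b/T = 2.898×10⁻³ / 6000 = 4.83×10^-7 m = 483.0 nm.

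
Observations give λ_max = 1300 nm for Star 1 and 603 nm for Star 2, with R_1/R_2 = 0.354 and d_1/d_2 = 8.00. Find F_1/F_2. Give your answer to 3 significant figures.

Wien's law: T_1/T_2 = λ_2/λ_1 = 603/1300 = 0.4638.
L_1/L_2 = (R_1/R_2)²(T_1/T_2)⁴ = (0.354)²(0.4638)⁴ = 0.005801.
F_1/F_2 = (L_1/L_2)/(d_1/d_2)² = 0.005801/(8.00)² = 9.064×10^-5.

9.06×10^-5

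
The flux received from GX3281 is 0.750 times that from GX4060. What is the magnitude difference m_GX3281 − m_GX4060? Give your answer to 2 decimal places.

0.31

m_GX3281 − m_GX4060 = −2.5 log₁₀(F_GX3281/F_GX4060) = −2.5 log₁₀(0.750) = −2.5 × (-0.125) = 0.312.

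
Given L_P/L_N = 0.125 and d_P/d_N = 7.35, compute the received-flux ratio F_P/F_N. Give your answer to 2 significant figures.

F = L/(4πd²), so F_P/F_N = (L_P/L_N) / (d_P/d_N)²
= 0.125 / (7.35)² = 0.125 / 54.02 = 0.002314.

0.0023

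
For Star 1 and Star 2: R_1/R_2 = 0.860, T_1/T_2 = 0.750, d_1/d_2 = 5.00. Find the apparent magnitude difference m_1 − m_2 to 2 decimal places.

L_1/L_2 = (0.860)²(0.750)⁴ = 0.2340.
F_1/F_2 = (L_1/L_2)/(d_1/d_2)² = 0.2340/25.00 = 0.009361.
m_1 − m_2 = −2.5 log₁₀(0.009361) = 5.07.

5.07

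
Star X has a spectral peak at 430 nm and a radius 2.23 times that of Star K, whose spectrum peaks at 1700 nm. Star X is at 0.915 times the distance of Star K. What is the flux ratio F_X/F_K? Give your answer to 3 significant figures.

1.45×10^3

Wien's law: T_X/T_K = λ_K/λ_X = 1700/430 = 3.953.
L_X/L_K = (R_X/R_K)²(T_X/T_K)⁴ = (2.23)²(3.953)⁴ = 1215.
F_X/F_K = (L_X/L_K)/(d_X/d_K)² = 1215/(0.915)² = 1451.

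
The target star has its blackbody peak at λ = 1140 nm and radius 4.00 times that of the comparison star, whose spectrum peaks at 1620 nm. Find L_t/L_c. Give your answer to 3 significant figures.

Wien's law gives T ∝ 1/λ_max, so T_t/T_c = λ_c/λ_t = 1620/1140 = 1.421.
Then L ∝ R²T⁴ gives L_t/L_c = (4.00)² × (1.421)⁴ = 16.00 × 4.078 = 65.25.

65.2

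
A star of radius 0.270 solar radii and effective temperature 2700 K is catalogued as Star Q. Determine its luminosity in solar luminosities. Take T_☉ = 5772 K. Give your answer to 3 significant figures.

0.00349 solar luminosities

L/L_☉ = (R/R_☉)² (T/T_☉)⁴ = (0.270)² × (2700/5772)⁴
       = 0.07290 × (0.4678)⁴ = 0.07290 × 0.04788 = 0.003490.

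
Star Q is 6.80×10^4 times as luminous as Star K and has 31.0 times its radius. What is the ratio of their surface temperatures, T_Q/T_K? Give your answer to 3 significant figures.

L ∝ R²T⁴ gives T ∝ (L/R²)^(1/4), so
T_Q/T_K = (6.80×10^4 / 31.0²)^(1/4) = (70.76)^(1/4) = 2.900.

2.90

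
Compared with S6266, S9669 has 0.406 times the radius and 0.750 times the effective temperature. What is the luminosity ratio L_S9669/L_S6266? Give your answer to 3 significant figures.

0.0522

From the Stefan–Boltzmann law, L ∝ R²T⁴, so
L_S9669/L_S6266 = (R_S9669/R_S6266)² (T_S9669/T_S6266)⁴ = (0.406)² × (0.750)⁴ = 0.1648 × 0.3164 = 0.05216.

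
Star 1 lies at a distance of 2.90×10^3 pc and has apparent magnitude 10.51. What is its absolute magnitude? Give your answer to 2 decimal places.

M = m − 5 log₁₀(d/10 pc) = 10.51 − 5 log₁₀(2.90×10^3/10)
  = 10.51 − 5 × 2.462 = 10.51 − 12.31 = -1.80.

-1.80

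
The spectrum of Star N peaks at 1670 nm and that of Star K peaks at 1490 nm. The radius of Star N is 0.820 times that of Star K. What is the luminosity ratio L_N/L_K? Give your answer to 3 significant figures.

0.426

Wien's law gives T ∝ 1/λ_max, so T_N/T_K = λ_K/λ_N = 1490/1670 = 0.8922.
Then L ∝ R²T⁴ gives L_N/L_K = (0.820)² × (0.8922)⁴ = 0.6724 × 0.6337 = 0.4261.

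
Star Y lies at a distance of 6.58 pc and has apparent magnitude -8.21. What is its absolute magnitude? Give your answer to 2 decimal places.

-7.30

M = m − 5 log₁₀(d/10 pc) = -8.21 − 5 log₁₀(6.58/10)
  = -8.21 − 5 × -0.182 = -8.21 − -0.91 = -7.30.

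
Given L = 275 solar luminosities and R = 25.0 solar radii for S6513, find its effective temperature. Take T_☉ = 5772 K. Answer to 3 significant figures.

T/T_☉ = (L/L_☉)^(1/4) / (R/R_☉)^(1/2)
T = 5772 × (275)^(1/4) / √(25.0) = 5772 × 4.072 / 5.000 = 4701 K.

4.70×10^3 K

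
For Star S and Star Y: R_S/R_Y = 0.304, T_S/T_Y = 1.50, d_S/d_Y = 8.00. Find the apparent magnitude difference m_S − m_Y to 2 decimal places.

5.34

L_S/L_Y = (0.304)²(1.50)⁴ = 0.4679.
F_S/F_Y = (L_S/L_Y)/(d_S/d_Y)² = 0.4679/64.00 = 0.007310.
m_S − m_Y = −2.5 log₁₀(0.007310) = 5.34.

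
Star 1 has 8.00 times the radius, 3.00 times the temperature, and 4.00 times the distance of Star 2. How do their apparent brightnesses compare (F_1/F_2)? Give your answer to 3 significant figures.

L_1/L_2 = (R_1/R_2)²(T_1/T_2)⁴ = (8.00)² × (3.00)⁴ = 5184.
F_1/F_2 = (L_1/L_2)/(d_1/d_2)² = 5184 / (4.00)² = 324.0.

324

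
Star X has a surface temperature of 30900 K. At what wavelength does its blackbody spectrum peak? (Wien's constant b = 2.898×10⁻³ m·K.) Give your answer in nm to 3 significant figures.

λ_max = b/T = 2.898×10⁻³ / 30900 = 9.38×10^-8 m = 93.79 nm.

93.8 nm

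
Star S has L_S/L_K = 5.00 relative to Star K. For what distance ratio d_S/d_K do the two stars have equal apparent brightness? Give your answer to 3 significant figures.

Equal flux requires L_S/d_S² = L_K/d_K², so d_S/d_K = √(L_S/L_K)
= √(5.00) = 2.236.

2.24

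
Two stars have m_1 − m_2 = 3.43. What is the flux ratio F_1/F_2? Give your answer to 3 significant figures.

0.0425

F_1/F_2 = 10^(−(m_1 − m_2)/2.5) = 10^(-3.43/2.5) = 10^-1.372 = 0.04246.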